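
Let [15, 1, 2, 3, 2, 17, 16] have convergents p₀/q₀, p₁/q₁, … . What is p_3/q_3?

157/10

Using pₖ = aₖpₖ₋₁ + pₖ₋₂, qₖ = aₖqₖ₋₁ + qₖ₋₂ (with p₋₁=1, p₋₂=0, q₋₁=0, q₋₂=1):
  k=0: a=15, p=15, q=1
  k=1: a=1, p=16, q=1
  k=2: a=2, p=47, q=3
  k=3: a=3, p=157, q=10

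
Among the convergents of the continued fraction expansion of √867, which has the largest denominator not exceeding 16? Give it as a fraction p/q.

√867 = [29; 2, 4, 29, 4, 2, 58, …] (period length 6).
Convergents:
  p_0/q_0 = 29/1
  p_1/q_1 = 59/2
  p_2/q_2 = 265/9
  p_3/q_3 = 7744/263
q_2 = 9 ≤ 16 < 263 = q_3, so the answer is 265/9.

265/9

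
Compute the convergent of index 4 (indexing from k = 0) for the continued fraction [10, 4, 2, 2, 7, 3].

Using pₖ = aₖpₖ₋₁ + pₖ₋₂, qₖ = aₖqₖ₋₁ + qₖ₋₂ (with p₋₁=1, p₋₂=0, q₋₁=0, q₋₂=1):
  k=0: a=10, p=10, q=1
  k=1: a=4, p=41, q=4
  k=2: a=2, p=92, q=9
  k=3: a=2, p=225, q=22
  k=4: a=7, p=1667, q=163

1667/163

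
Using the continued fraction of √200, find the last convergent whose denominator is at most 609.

√200 = [14; 7, 28, …] (period length 2).
Convergents:
  p_0/q_0 = 14/1
  p_1/q_1 = 99/7
  p_2/q_2 = 2786/197
  p_3/q_3 = 19601/1386
q_2 = 197 ≤ 609 < 1386 = q_3, so the answer is 2786/197.

2786/197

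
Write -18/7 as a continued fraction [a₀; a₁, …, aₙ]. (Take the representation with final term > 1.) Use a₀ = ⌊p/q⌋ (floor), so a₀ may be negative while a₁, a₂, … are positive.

[-3; 2, 3]

-18 = -3*7 + 3
7 = 2*3 + 1
3 = 3*1 + 0  (stop)
So -18/7 = [-3; 2, 3].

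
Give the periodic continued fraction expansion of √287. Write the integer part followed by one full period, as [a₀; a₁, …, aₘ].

a₀ = ⌊√287⌋ = 16.

[16; 1, 15, 1, 32]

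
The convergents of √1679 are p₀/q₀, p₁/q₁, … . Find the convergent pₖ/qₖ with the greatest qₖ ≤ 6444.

137719/3361

√1679 = [40; 1, 39, 1, 80, …] (period length 4).
Convergents:
  p_0/q_0 = 40/1
  p_1/q_1 = 41/1
  p_2/q_2 = 1639/40
  p_3/q_3 = 1680/41
  p_4/q_4 = 136039/3320
  p_5/q_5 = 137719/3361
  p_6/q_6 = 5507080/134399
q_5 = 3361 ≤ 6444 < 134399 = q_6, so the answer is 137719/3361.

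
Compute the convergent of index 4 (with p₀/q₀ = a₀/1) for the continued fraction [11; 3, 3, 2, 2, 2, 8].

Using pₖ = aₖpₖ₋₁ + pₖ₋₂, qₖ = aₖqₖ₋₁ + qₖ₋₂ (with p₋₁=1, p₋₂=0, q₋₁=0, q₋₂=1):
  k=0: a=11, p=11, q=1
  k=1: a=3, p=34, q=3
  k=2: a=3, p=113, q=10
  k=3: a=2, p=260, q=23
  k=4: a=2, p=633, q=56

633/56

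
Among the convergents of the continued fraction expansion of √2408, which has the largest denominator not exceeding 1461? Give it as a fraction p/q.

√2408 = [49; 14, 98, …] (period length 2).
Convergents:
  p_0/q_0 = 49/1
  p_1/q_1 = 687/14
  p_2/q_2 = 67375/1373
  p_3/q_3 = 943937/19236
q_2 = 1373 ≤ 1461 < 19236 = q_3, so the answer is 67375/1373.

67375/1373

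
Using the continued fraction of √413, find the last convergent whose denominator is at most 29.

569/28

√413 = [20; 3, 9, 1, 4, 1, 9, 3, 40, …] (period length 8).
Convergents:
  p_0/q_0 = 20/1
  p_1/q_1 = 61/3
  p_2/q_2 = 569/28
  p_3/q_3 = 630/31
q_2 = 28 ≤ 29 < 31 = q_3, so the answer is 569/28.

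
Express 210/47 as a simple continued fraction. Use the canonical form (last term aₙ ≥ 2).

210 = 4*47 + 22
47 = 2*22 + 3
22 = 7*3 + 1
3 = 3*1 + 0  (stop)
So 210/47 = [4; 2, 7, 3].

[4; 2, 7, 3]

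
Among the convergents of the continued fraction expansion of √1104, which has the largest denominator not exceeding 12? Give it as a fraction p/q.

299/9

√1104 = [33; 4, 2, 2, 2, 4, 66, …] (period length 6).
Convergents:
  p_0/q_0 = 33/1
  p_1/q_1 = 133/4
  p_2/q_2 = 299/9
  p_3/q_3 = 731/22
q_2 = 9 ≤ 12 < 22 = q_3, so the answer is 299/9.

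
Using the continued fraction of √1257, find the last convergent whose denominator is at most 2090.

46055/1299

√1257 = [35; 2, 4, 1, 22, 1, 4, 2, 70, …] (period length 8).
Convergents:
  p_0/q_0 = 35/1
  p_1/q_1 = 71/2
  p_2/q_2 = 319/9
  p_3/q_3 = 390/11
  p_4/q_4 = 8899/251
  p_5/q_5 = 9289/262
  p_6/q_6 = 46055/1299
  p_7/q_7 = 101399/2860
q_6 = 1299 ≤ 2090 < 2860 = q_7, so the answer is 46055/1299.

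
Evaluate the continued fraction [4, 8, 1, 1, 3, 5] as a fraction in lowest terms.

1305/317

Fold from the inside: start with 5/1.
  3 + 1/5 = 16/5
  1 + 5/16 = 21/16
  1 + 16/21 = 37/21
  8 + 21/37 = 317/37
  4 + 37/317 = 1305/317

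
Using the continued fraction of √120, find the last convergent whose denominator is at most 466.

5050/461

√120 = [10; 1, 20, …] (period length 2).
Convergents:
  p_0/q_0 = 10/1
  p_1/q_1 = 11/1
  p_2/q_2 = 230/21
  p_3/q_3 = 241/22
  p_4/q_4 = 5050/461
  p_5/q_5 = 5291/483
q_4 = 461 ≤ 466 < 483 = q_5, so the answer is 5050/461.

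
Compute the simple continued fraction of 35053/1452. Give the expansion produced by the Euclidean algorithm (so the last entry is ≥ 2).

35053 = 24·1452 + 205
1452 = 7·205 + 17
205 = 12·17 + 1
17 = 17·1 + 0  (stop)
So 35053/1452 = [24; 7, 12, 17].

[24; 7, 12, 17]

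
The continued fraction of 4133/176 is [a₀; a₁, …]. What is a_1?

2

4133 = 23·176 + 85   →  a_0 = 23
176 = 2·85 + 6   →  a_1 = 2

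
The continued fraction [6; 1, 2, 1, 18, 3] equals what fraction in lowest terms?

Fold from the inside: start with 3/1.
  18 + 1/3 = 55/3
  1 + 3/55 = 58/55
  2 + 55/58 = 171/58
  1 + 58/171 = 229/171
  6 + 171/229 = 1545/229

1545/229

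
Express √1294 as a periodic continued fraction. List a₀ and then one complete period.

a₀ = ⌊√1294⌋ = 35.

[35; 1, 34, 1, 70]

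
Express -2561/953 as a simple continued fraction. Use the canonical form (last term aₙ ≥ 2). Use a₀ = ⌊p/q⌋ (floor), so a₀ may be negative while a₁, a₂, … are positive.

[-3; 3, 5, 19, 1, 2]

-2561 = -3*953 + 298
953 = 3*298 + 59
298 = 5*59 + 3
59 = 19*3 + 2
3 = 1*2 + 1
2 = 2*1 + 0  (stop)
So -2561/953 = [-3; 3, 5, 19, 1, 2].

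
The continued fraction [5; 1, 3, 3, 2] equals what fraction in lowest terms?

Fold from the inside: start with 2/1.
  3 + 1/2 = 7/2
  3 + 2/7 = 23/7
  1 + 7/23 = 30/23
  5 + 23/30 = 173/30

173/30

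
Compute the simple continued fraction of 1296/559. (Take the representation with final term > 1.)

[2; 3, 7, 8, 3]

1296 = 2×559 + 178
559 = 3×178 + 25
178 = 7×25 + 3
25 = 8×3 + 1
3 = 3×1 + 0  (stop)
So 1296/559 = [2; 3, 7, 8, 3].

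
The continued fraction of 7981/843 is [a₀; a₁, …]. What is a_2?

7981 = 9·843 + 394   →  a_0 = 9
843 = 2·394 + 55   →  a_1 = 2
394 = 7·55 + 9   →  a_2 = 7

7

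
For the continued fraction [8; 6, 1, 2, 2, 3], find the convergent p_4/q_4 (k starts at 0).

Using pₖ = aₖpₖ₋₁ + pₖ₋₂, qₖ = aₖqₖ₋₁ + qₖ₋₂ (with p₋₁=1, p₋₂=0, q₋₁=0, q₋₂=1):
  k=0: a=8, p=8, q=1
  k=1: a=6, p=49, q=6
  k=2: a=1, p=57, q=7
  k=3: a=2, p=163, q=20
  k=4: a=2, p=383, q=47

383/47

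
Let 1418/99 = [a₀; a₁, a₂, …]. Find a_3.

1418 = 14·99 + 32   →  a_0 = 14
99 = 3·32 + 3   →  a_1 = 3
32 = 10·3 + 2   →  a_2 = 10
3 = 1·2 + 1   →  a_3 = 1

1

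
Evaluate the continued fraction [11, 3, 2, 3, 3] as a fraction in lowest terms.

Fold from the inside: start with 3/1.
  3 + 1/3 = 10/3
  2 + 3/10 = 23/10
  3 + 10/23 = 79/23
  11 + 23/79 = 892/79

892/79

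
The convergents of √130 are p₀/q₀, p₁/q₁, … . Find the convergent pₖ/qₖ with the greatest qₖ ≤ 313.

2611/229

√130 = [11; 2, 2, 22, …] (period length 3).
Convergents:
  p_0/q_0 = 11/1
  p_1/q_1 = 23/2
  p_2/q_2 = 57/5
  p_3/q_3 = 1277/112
  p_4/q_4 = 2611/229
  p_5/q_5 = 6499/570
q_4 = 229 ≤ 313 < 570 = q_5, so the answer is 2611/229.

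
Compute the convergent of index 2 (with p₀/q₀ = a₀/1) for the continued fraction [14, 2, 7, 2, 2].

Using pₖ = aₖpₖ₋₁ + pₖ₋₂, qₖ = aₖqₖ₋₁ + qₖ₋₂ (with p₋₁=1, p₋₂=0, q₋₁=0, q₋₂=1):
  k=0: a=14, p=14, q=1
  k=1: a=2, p=29, q=2
  k=2: a=7, p=217, q=15

217/15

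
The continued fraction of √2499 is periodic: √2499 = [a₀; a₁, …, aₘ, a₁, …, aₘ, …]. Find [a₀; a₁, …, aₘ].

[49; 1, 98]

a₀ = ⌊√2499⌋ = 49.
With m₀=0, d₀=1 and mₖ₊₁ = dₖaₖ − mₖ, dₖ₊₁ = (n − mₖ₊₁²)/dₖ, aₖ₊₁ = ⌊(a₀+mₖ₊₁)/dₖ₊₁⌋:
  k=1: m=49, d=98, a=1
  k=2: m=49, d=1, a=98
d=1 and a=2a₀=98 at k=2, so the next step gives (m, d) = (49, 98) again — its k=1 value — and the period has length 2.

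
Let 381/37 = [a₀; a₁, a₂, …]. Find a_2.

2

381 = 10·37 + 11   →  a_0 = 10
37 = 3·11 + 4   →  a_1 = 3
11 = 2·4 + 3   →  a_2 = 2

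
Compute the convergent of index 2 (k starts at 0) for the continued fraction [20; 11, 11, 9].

Using pₖ = aₖpₖ₋₁ + pₖ₋₂, qₖ = aₖqₖ₋₁ + qₖ₋₂ (with p₋₁=1, p₋₂=0, q₋₁=0, q₋₂=1):
  k=0: a=20, p=20, q=1
  k=1: a=11, p=221, q=11
  k=2: a=11, p=2451, q=122

2451/122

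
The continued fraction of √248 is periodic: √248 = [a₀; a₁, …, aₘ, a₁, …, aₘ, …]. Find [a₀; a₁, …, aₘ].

[15; 1, 2, 1, 30]

a₀ = ⌊√248⌋ = 15.
With m₀=0, d₀=1 and mₖ₊₁ = dₖaₖ − mₖ, dₖ₊₁ = (n − mₖ₊₁²)/dₖ, aₖ₊₁ = ⌊(a₀+mₖ₊₁)/dₖ₊₁⌋:
  k=1: m=15, d=23, a=1
  k=2: m=8, d=8, a=2
  k=3: m=8, d=23, a=1
  k=4: m=15, d=1, a=30
d=1 and a=2a₀=30 at k=4, so the next step gives (m, d) = (15, 23) again — its k=1 value — and the period has length 4.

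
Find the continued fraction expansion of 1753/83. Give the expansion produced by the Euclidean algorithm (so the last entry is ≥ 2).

[21; 8, 3, 3]

1753 = 21·83 + 10
83 = 8·10 + 3
10 = 3·3 + 1
3 = 3·1 + 0  (stop)
So 1753/83 = [21; 8, 3, 3].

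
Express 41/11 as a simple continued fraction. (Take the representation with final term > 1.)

41 = 3×11 + 8
11 = 1×8 + 3
8 = 2×3 + 2
3 = 1×2 + 1
2 = 2×1 + 0  (stop)
So 41/11 = [3; 1, 2, 1, 2].

[3; 1, 2, 1, 2]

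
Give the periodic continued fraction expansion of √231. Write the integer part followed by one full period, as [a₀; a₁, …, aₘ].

a₀ = ⌊√231⌋ = 15.

[15; 5, 30]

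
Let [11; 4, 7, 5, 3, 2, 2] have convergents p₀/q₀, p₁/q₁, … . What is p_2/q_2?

Using pₖ = aₖpₖ₋₁ + pₖ₋₂, qₖ = aₖqₖ₋₁ + qₖ₋₂ (with p₋₁=1, p₋₂=0, q₋₁=0, q₋₂=1):
  k=0: a=11, p=11, q=1
  k=1: a=4, p=45, q=4
  k=2: a=7, p=326, q=29

326/29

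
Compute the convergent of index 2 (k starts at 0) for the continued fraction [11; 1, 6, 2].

83/7

Using pₖ = aₖpₖ₋₁ + pₖ₋₂, qₖ = aₖqₖ₋₁ + qₖ₋₂ (with p₋₁=1, p₋₂=0, q₋₁=0, q₋₂=1):
  k=0: a=11, p=11, q=1
  k=1: a=1, p=12, q=1
  k=2: a=6, p=83, q=7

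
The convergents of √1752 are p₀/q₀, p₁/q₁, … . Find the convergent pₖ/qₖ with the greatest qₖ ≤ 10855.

√1752 = [41; 1, 5, 1, 82, …] (period length 4).
Convergents:
  p_0/q_0 = 41/1
  p_1/q_1 = 42/1
  p_2/q_2 = 251/6
  p_3/q_3 = 293/7
  p_4/q_4 = 24277/580
  p_5/q_5 = 24570/587
  p_6/q_6 = 147127/3515
  p_7/q_7 = 171697/4102
  p_8/q_8 = 14226281/339879
q_7 = 4102 ≤ 10855 < 339879 = q_8, so the answer is 171697/4102.

171697/4102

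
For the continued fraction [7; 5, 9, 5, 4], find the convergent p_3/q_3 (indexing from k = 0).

Using pₖ = aₖpₖ₋₁ + pₖ₋₂, qₖ = aₖqₖ₋₁ + qₖ₋₂ (with p₋₁=1, p₋₂=0, q₋₁=0, q₋₂=1):
  k=0: a=7, p=7, q=1
  k=1: a=5, p=36, q=5
  k=2: a=9, p=331, q=46
  k=3: a=5, p=1691, q=235

1691/235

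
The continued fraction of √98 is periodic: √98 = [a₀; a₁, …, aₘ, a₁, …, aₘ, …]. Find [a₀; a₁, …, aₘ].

[9; 1, 8, 1, 18]

a₀ = ⌊√98⌋ = 9.
With m₀=0, d₀=1 and mₖ₊₁ = dₖaₖ − mₖ, dₖ₊₁ = (n − mₖ₊₁²)/dₖ, aₖ₊₁ = ⌊(a₀+mₖ₊₁)/dₖ₊₁⌋:
  k=1: m=9, d=17, a=1
  k=2: m=8, d=2, a=8
  k=3: m=8, d=17, a=1
  k=4: m=9, d=1, a=18
d=1 and a=2a₀=18 at k=4, so the next step gives (m, d) = (9, 17) again — its k=1 value — and the period has length 4.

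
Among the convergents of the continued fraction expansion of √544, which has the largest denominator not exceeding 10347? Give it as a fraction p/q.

113447/4864

√544 = [23; 3, 11, 3, 46, …] (period length 4).
Convergents:
  p_0/q_0 = 23/1
  p_1/q_1 = 70/3
  p_2/q_2 = 793/34
  p_3/q_3 = 2449/105
  p_4/q_4 = 113447/4864
  p_5/q_5 = 342790/14697
q_4 = 4864 ≤ 10347 < 14697 = q_5, so the answer is 113447/4864.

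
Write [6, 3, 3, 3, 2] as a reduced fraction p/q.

479/76

Using pₖ = aₖpₖ₋₁ + pₖ₋₂ and qₖ = aₖqₖ₋₁ + qₖ₋₂:
  k=0: a=6, p=6, q=1
  k=1: a=3, p=19, q=3
  k=2: a=3, p=63, q=10
  k=3: a=3, p=208, q=33
  k=4: a=2, p=479, q=76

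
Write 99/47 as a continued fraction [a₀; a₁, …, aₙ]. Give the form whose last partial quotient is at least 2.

[2; 9, 2, 2]

99 = 2×47 + 5
47 = 9×5 + 2
5 = 2×2 + 1
2 = 2×1 + 0  (stop)
So 99/47 = [2; 9, 2, 2].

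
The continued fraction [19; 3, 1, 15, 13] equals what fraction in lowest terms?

Using pₖ = aₖpₖ₋₁ + pₖ₋₂ and qₖ = aₖqₖ₋₁ + qₖ₋₂:
  k=0: a=19, p=19, q=1
  k=1: a=3, p=58, q=3
  k=2: a=1, p=77, q=4
  k=3: a=15, p=1213, q=63
  k=4: a=13, p=15846, q=823

15846/823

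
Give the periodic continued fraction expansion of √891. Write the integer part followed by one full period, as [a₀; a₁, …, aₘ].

a₀ = ⌊√891⌋ = 29.

[29; 1, 5, 1, 1, 1, 5, 1, 58]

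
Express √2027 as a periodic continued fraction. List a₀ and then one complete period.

a₀ = ⌊√2027⌋ = 45.
With m₀=0, d₀=1 and mₖ₊₁ = dₖaₖ − mₖ, dₖ₊₁ = (n − mₖ₊₁²)/dₖ, aₖ₊₁ = ⌊(a₀+mₖ₊₁)/dₖ₊₁⌋:
  k=1: m=45, d=2, a=45
  k=2: m=45, d=1, a=90
d=1 and a=2a₀=90 at k=2, so the next step gives (m, d) = (45, 2) again — its k=1 value — and the period has length 2.

[45; 45, 90]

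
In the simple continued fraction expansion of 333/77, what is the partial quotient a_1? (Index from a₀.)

333 = 4·77 + 25   →  a_0 = 4
77 = 3·25 + 2   →  a_1 = 3

3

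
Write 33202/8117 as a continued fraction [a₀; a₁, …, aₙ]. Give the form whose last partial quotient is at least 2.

[4; 11, 17, 14, 3]

33202 = 4·8117 + 734
8117 = 11·734 + 43
734 = 17·43 + 3
43 = 14·3 + 1
3 = 3·1 + 0  (stop)
So 33202/8117 = [4; 11, 17, 14, 3].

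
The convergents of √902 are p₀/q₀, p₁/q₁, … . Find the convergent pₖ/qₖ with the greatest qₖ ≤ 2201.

54090/1801

√902 = [30; 30, 60, …] (period length 2).
Convergents:
  p_0/q_0 = 30/1
  p_1/q_1 = 901/30
  p_2/q_2 = 54090/1801
  p_3/q_3 = 1623601/54060
q_2 = 1801 ≤ 2201 < 54060 = q_3, so the answer is 54090/1801.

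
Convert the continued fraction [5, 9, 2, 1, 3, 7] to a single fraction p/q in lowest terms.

Fold from the inside: start with 7/1.
  3 + 1/7 = 22/7
  1 + 7/22 = 29/22
  2 + 22/29 = 80/29
  9 + 29/80 = 749/80
  5 + 80/749 = 3825/749

3825/749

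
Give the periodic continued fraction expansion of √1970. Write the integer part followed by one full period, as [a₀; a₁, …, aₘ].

a₀ = ⌊√1970⌋ = 44.

[44; 2, 1, 1, 2, 88]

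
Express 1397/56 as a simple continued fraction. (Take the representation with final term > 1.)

1397 = 24*56 + 53
56 = 1*53 + 3
53 = 17*3 + 2
3 = 1*2 + 1
2 = 2*1 + 0  (stop)
So 1397/56 = [24; 1, 17, 1, 2].

[24; 1, 17, 1, 2]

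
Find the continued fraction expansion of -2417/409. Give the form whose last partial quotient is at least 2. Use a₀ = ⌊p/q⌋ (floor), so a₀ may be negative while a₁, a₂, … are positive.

[-6; 11, 18, 2]

-2417 = -6*409 + 37
409 = 11*37 + 2
37 = 18*2 + 1
2 = 2*1 + 0  (stop)
So -2417/409 = [-6; 11, 18, 2].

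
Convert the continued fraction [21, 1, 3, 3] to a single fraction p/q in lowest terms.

Fold from the inside: start with 3/1.
  3 + 1/3 = 10/3
  1 + 3/10 = 13/10
  21 + 10/13 = 283/13

283/13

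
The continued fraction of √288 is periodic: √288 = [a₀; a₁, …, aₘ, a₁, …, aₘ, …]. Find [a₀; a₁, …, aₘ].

[16; 1, 32]

a₀ = ⌊√288⌋ = 16.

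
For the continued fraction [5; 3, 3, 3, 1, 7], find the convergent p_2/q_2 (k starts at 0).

53/10

Using pₖ = aₖpₖ₋₁ + pₖ₋₂, qₖ = aₖqₖ₋₁ + qₖ₋₂ (with p₋₁=1, p₋₂=0, q₋₁=0, q₋₂=1):
  k=0: a=5, p=5, q=1
  k=1: a=3, p=16, q=3
  k=2: a=3, p=53, q=10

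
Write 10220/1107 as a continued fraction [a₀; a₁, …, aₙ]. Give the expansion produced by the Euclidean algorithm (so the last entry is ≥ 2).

[9; 4, 3, 3, 1, 19]

10220 = 9×1107 + 257
1107 = 4×257 + 79
257 = 3×79 + 20
79 = 3×20 + 19
20 = 1×19 + 1
19 = 19×1 + 0  (stop)
So 10220/1107 = [9; 4, 3, 3, 1, 19].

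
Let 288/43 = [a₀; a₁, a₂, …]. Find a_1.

288 = 6·43 + 30   →  a_0 = 6
43 = 1·30 + 13   →  a_1 = 1

1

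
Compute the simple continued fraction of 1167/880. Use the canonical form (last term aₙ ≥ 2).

[1; 3, 15, 9, 2]

1167 = 1*880 + 287
880 = 3*287 + 19
287 = 15*19 + 2
19 = 9*2 + 1
2 = 2*1 + 0  (stop)
So 1167/880 = [1; 3, 15, 9, 2].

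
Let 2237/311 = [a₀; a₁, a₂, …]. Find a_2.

5

2237 = 7·311 + 60   →  a_0 = 7
311 = 5·60 + 11   →  a_1 = 5
60 = 5·11 + 5   →  a_2 = 5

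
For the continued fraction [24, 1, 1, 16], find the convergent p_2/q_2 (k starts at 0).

Using pₖ = aₖpₖ₋₁ + pₖ₋₂, qₖ = aₖqₖ₋₁ + qₖ₋₂ (with p₋₁=1, p₋₂=0, q₋₁=0, q₋₂=1):
  k=0: a=24, p=24, q=1
  k=1: a=1, p=25, q=1
  k=2: a=1, p=49, q=2

49/2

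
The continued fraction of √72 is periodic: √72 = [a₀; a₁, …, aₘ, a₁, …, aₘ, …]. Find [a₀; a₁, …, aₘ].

[8; 2, 16]

a₀ = ⌊√72⌋ = 8.
With m₀=0, d₀=1 and mₖ₊₁ = dₖaₖ − mₖ, dₖ₊₁ = (n − mₖ₊₁²)/dₖ, aₖ₊₁ = ⌊(a₀+mₖ₊₁)/dₖ₊₁⌋:
  k=1: m=8, d=8, a=2
  k=2: m=8, d=1, a=16
d=1 and a=2a₀=16 at k=2, so the next step gives (m, d) = (8, 8) again — its k=1 value — and the period has length 2.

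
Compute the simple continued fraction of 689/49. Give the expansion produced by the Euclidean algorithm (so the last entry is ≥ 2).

[14; 16, 3]

689 = 14×49 + 3
49 = 16×3 + 1
3 = 3×1 + 0  (stop)
So 689/49 = [14; 16, 3].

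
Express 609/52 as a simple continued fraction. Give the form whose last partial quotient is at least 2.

609 = 11×52 + 37
52 = 1×37 + 15
37 = 2×15 + 7
15 = 2×7 + 1
7 = 7×1 + 0  (stop)
So 609/52 = [11; 1, 2, 2, 7].

[11; 1, 2, 2, 7]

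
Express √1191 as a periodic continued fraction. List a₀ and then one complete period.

a₀ = ⌊√1191⌋ = 34.
With m₀=0, d₀=1 and mₖ₊₁ = dₖaₖ − mₖ, dₖ₊₁ = (n − mₖ₊₁²)/dₖ, aₖ₊₁ = ⌊(a₀+mₖ₊₁)/dₖ₊₁⌋:
  k=1: m=34, d=35, a=1
  k=2: m=1, d=34, a=1
  k=3: m=33, d=3, a=22
  k=4: m=33, d=34, a=1
  k=5: m=1, d=35, a=1
  k=6: m=34, d=1, a=68
d=1 and a=2a₀=68 at k=6, so the next step gives (m, d) = (34, 35) again — its k=1 value — and the period has length 6.

[34; 1, 1, 22, 1, 1, 68]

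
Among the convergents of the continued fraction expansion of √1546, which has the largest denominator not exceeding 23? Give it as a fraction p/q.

865/22

√1546 = [39; 3, 7, 1, 1, 7, 3, 78, …] (period length 7).
Convergents:
  p_0/q_0 = 39/1
  p_1/q_1 = 118/3
  p_2/q_2 = 865/22
  p_3/q_3 = 983/25
q_2 = 22 ≤ 23 < 25 = q_3, so the answer is 865/22.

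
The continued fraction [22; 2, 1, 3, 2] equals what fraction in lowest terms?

Fold from the inside: start with 2/1.
  3 + 1/2 = 7/2
  1 + 2/7 = 9/7
  2 + 7/9 = 25/9
  22 + 9/25 = 559/25

559/25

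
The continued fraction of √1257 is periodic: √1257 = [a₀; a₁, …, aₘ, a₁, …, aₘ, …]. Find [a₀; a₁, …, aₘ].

a₀ = ⌊√1257⌋ = 35.
With m₀=0, d₀=1 and mₖ₊₁ = dₖaₖ − mₖ, dₖ₊₁ = (n − mₖ₊₁²)/dₖ, aₖ₊₁ = ⌊(a₀+mₖ₊₁)/dₖ₊₁⌋:
  k=1: m=35, d=32, a=2
  k=2: m=29, d=13, a=4
  k=3: m=23, d=56, a=1
  k=4: m=33, d=3, a=22
  k=5: m=33, d=56, a=1
  k=6: m=23, d=13, a=4
  k=7: m=29, d=32, a=2
  k=8: m=35, d=1, a=70
d=1 and a=2a₀=70 at k=8, so the next step gives (m, d) = (35, 32) again — its k=1 value — and the period has length 8.

[35; 2, 4, 1, 22, 1, 4, 2, 70]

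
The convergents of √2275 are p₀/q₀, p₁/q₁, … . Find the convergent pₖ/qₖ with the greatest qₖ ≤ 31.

√2275 = [47; 1, 2, 3, 2, 1, 94, …] (period length 6).
Convergents:
  p_0/q_0 = 47/1
  p_1/q_1 = 48/1
  p_2/q_2 = 143/3
  p_3/q_3 = 477/10
  p_4/q_4 = 1097/23
  p_5/q_5 = 1574/33
q_4 = 23 ≤ 31 < 33 = q_5, so the answer is 1097/23.

1097/23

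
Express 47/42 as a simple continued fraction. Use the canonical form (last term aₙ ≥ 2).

47 = 1*42 + 5
42 = 8*5 + 2
5 = 2*2 + 1
2 = 2*1 + 0  (stop)
So 47/42 = [1; 8, 2, 2].

[1; 8, 2, 2]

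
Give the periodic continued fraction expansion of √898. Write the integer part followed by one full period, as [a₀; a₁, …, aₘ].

[29; 1, 28, 1, 58]

a₀ = ⌊√898⌋ = 29.
With m₀=0, d₀=1 and mₖ₊₁ = dₖaₖ − mₖ, dₖ₊₁ = (n − mₖ₊₁²)/dₖ, aₖ₊₁ = ⌊(a₀+mₖ₊₁)/dₖ₊₁⌋:
  k=1: m=29, d=57, a=1
  k=2: m=28, d=2, a=28
  k=3: m=28, d=57, a=1
  k=4: m=29, d=1, a=58
d=1 and a=2a₀=58 at k=4, so the next step gives (m, d) = (29, 57) again — its k=1 value — and the period has length 4.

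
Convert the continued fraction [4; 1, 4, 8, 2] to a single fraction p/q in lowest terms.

Fold from the inside: start with 2/1.
  8 + 1/2 = 17/2
  4 + 2/17 = 70/17
  1 + 17/70 = 87/70
  4 + 70/87 = 418/87

418/87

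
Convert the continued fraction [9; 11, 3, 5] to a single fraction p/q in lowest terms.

1645/181

Using pₖ = aₖpₖ₋₁ + pₖ₋₂ and qₖ = aₖqₖ₋₁ + qₖ₋₂:
  k=0: a=9, p=9, q=1
  k=1: a=11, p=100, q=11
  k=2: a=3, p=309, q=34
  k=3: a=5, p=1645, q=181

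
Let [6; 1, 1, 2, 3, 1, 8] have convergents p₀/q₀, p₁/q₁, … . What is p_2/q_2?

Using pₖ = aₖpₖ₋₁ + pₖ₋₂, qₖ = aₖqₖ₋₁ + qₖ₋₂ (with p₋₁=1, p₋₂=0, q₋₁=0, q₋₂=1):
  k=0: a=6, p=6, q=1
  k=1: a=1, p=7, q=1
  k=2: a=1, p=13, q=2

13/2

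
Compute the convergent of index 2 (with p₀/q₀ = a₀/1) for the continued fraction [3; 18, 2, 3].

113/37

Using pₖ = aₖpₖ₋₁ + pₖ₋₂, qₖ = aₖqₖ₋₁ + qₖ₋₂ (with p₋₁=1, p₋₂=0, q₋₁=0, q₋₂=1):
  k=0: a=3, p=3, q=1
  k=1: a=18, p=55, q=18
  k=2: a=2, p=113, q=37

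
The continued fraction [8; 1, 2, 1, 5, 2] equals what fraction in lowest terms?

Using pₖ = aₖpₖ₋₁ + pₖ₋₂ and qₖ = aₖqₖ₋₁ + qₖ₋₂:
  k=0: a=8, p=8, q=1
  k=1: a=1, p=9, q=1
  k=2: a=2, p=26, q=3
  k=3: a=1, p=35, q=4
  k=4: a=5, p=201, q=23
  k=5: a=2, p=437, q=50

437/50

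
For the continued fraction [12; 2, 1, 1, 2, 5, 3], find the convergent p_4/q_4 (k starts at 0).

161/13

Using pₖ = aₖpₖ₋₁ + pₖ₋₂, qₖ = aₖqₖ₋₁ + qₖ₋₂ (with p₋₁=1, p₋₂=0, q₋₁=0, q₋₂=1):
  k=0: a=12, p=12, q=1
  k=1: a=2, p=25, q=2
  k=2: a=1, p=37, q=3
  k=3: a=1, p=62, q=5
  k=4: a=2, p=161, q=13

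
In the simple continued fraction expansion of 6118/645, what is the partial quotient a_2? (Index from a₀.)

16

6118 = 9·645 + 313   →  a_0 = 9
645 = 2·313 + 19   →  a_1 = 2
313 = 16·19 + 9   →  a_2 = 16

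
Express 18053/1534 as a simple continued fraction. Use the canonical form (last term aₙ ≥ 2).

[11; 1, 3, 3, 8, 1, 3, 3]

18053 = 11*1534 + 1179
1534 = 1*1179 + 355
1179 = 3*355 + 114
355 = 3*114 + 13
114 = 8*13 + 10
13 = 1*10 + 3
10 = 3*3 + 1
3 = 3*1 + 0  (stop)
So 18053/1534 = [11; 1, 3, 3, 8, 1, 3, 3].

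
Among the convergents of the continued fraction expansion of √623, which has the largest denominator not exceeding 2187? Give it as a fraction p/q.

√623 = [24; 1, 23, 1, 48, …] (period length 4).
Convergents:
  p_0/q_0 = 24/1
  p_1/q_1 = 25/1
  p_2/q_2 = 599/24
  p_3/q_3 = 624/25
  p_4/q_4 = 30551/1224
  p_5/q_5 = 31175/1249
  p_6/q_6 = 747576/29951
q_5 = 1249 ≤ 2187 < 29951 = q_6, so the answer is 31175/1249.

31175/1249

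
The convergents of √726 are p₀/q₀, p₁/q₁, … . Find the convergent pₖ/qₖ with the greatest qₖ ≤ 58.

√726 = [26; 1, 16, 1, 52, …] (period length 4).
Convergents:
  p_0/q_0 = 26/1
  p_1/q_1 = 27/1
  p_2/q_2 = 458/17
  p_3/q_3 = 485/18
  p_4/q_4 = 25678/953
q_3 = 18 ≤ 58 < 953 = q_4, so the answer is 485/18.

485/18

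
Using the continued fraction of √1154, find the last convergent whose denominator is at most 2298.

77351/2277

√1154 = [33; 1, 32, 1, 66, …] (period length 4).
Convergents:
  p_0/q_0 = 33/1
  p_1/q_1 = 34/1
  p_2/q_2 = 1121/33
  p_3/q_3 = 1155/34
  p_4/q_4 = 77351/2277
  p_5/q_5 = 78506/2311
q_4 = 2277 ≤ 2298 < 2311 = q_5, so the answer is 77351/2277.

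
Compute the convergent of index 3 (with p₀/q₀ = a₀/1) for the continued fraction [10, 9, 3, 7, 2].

2072/205

Using pₖ = aₖpₖ₋₁ + pₖ₋₂, qₖ = aₖqₖ₋₁ + qₖ₋₂ (with p₋₁=1, p₋₂=0, q₋₁=0, q₋₂=1):
  k=0: a=10, p=10, q=1
  k=1: a=9, p=91, q=9
  k=2: a=3, p=283, q=28
  k=3: a=7, p=2072, q=205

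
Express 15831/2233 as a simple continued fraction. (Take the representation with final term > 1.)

[7; 11, 6, 16, 2]

15831 = 7×2233 + 200
2233 = 11×200 + 33
200 = 6×33 + 2
33 = 16×2 + 1
2 = 2×1 + 0  (stop)
So 15831/2233 = [7; 11, 6, 16, 2].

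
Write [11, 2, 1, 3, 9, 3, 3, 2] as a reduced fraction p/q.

Using pₖ = aₖpₖ₋₁ + pₖ₋₂ and qₖ = aₖqₖ₋₁ + qₖ₋₂:
  k=0: a=11, p=11, q=1
  k=1: a=2, p=23, q=2
  k=2: a=1, p=34, q=3
  k=3: a=3, p=125, q=11
  k=4: a=9, p=1159, q=102
  k=5: a=3, p=3602, q=317
  k=6: a=3, p=11965, q=1053
  k=7: a=2, p=27532, q=2423

27532/2423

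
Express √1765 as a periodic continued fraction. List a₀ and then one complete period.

a₀ = ⌊√1765⌋ = 42.
With m₀=0, d₀=1 and mₖ₊₁ = dₖaₖ − mₖ, dₖ₊₁ = (n − mₖ₊₁²)/dₖ, aₖ₊₁ = ⌊(a₀+mₖ₊₁)/dₖ₊₁⌋:
  k=1: m=42, d=1, a=84
d=1 and a=2a₀=84 at k=1, so the next step gives (m, d) = (42, 1) again — its k=1 value — and the period has length 1.

[42; 84]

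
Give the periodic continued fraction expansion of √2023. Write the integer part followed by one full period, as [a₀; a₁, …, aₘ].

a₀ = ⌊√2023⌋ = 44.
With m₀=0, d₀=1 and mₖ₊₁ = dₖaₖ − mₖ, dₖ₊₁ = (n − mₖ₊₁²)/dₖ, aₖ₊₁ = ⌊(a₀+mₖ₊₁)/dₖ₊₁⌋:
  k=1: m=44, d=87, a=1
  k=2: m=43, d=2, a=43
  k=3: m=43, d=87, a=1
  k=4: m=44, d=1, a=88
d=1 and a=2a₀=88 at k=4, so the next step gives (m, d) = (44, 87) again — its k=1 value — and the period has length 4.

[44; 1, 43, 1, 88]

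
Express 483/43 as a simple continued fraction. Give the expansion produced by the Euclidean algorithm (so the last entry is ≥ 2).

[11; 4, 3, 3]

483 = 11×43 + 10
43 = 4×10 + 3
10 = 3×3 + 1
3 = 3×1 + 0  (stop)
So 483/43 = [11; 4, 3, 3].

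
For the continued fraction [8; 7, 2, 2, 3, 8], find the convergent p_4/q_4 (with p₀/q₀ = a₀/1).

Using pₖ = aₖpₖ₋₁ + pₖ₋₂, qₖ = aₖqₖ₋₁ + qₖ₋₂ (with p₋₁=1, p₋₂=0, q₋₁=0, q₋₂=1):
  k=0: a=8, p=8, q=1
  k=1: a=7, p=57, q=7
  k=2: a=2, p=122, q=15
  k=3: a=2, p=301, q=37
  k=4: a=3, p=1025, q=126

1025/126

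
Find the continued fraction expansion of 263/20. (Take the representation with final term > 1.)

263 = 13*20 + 3
20 = 6*3 + 2
3 = 1*2 + 1
2 = 2*1 + 0  (stop)
So 263/20 = [13; 6, 1, 2].

[13; 6, 1, 2]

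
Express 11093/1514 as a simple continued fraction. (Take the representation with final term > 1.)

11093 = 7*1514 + 495
1514 = 3*495 + 29
495 = 17*29 + 2
29 = 14*2 + 1
2 = 2*1 + 0  (stop)
So 11093/1514 = [7; 3, 17, 14, 2].

[7; 3, 17, 14, 2]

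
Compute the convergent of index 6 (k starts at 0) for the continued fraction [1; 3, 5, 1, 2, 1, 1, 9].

Using pₖ = aₖpₖ₋₁ + pₖ₋₂, qₖ = aₖqₖ₋₁ + qₖ₋₂ (with p₋₁=1, p₋₂=0, q₋₁=0, q₋₂=1):
  k=0: a=1, p=1, q=1
  k=1: a=3, p=4, q=3
  k=2: a=5, p=21, q=16
  k=3: a=1, p=25, q=19
  k=4: a=2, p=71, q=54
  k=5: a=1, p=96, q=73
  k=6: a=1, p=167, q=127

167/127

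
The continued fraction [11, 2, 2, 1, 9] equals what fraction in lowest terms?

Fold from the inside: start with 9/1.
  1 + 1/9 = 10/9
  2 + 9/10 = 29/10
  2 + 10/29 = 68/29
  11 + 29/68 = 777/68

777/68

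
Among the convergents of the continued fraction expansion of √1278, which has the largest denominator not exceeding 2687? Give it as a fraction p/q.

√1278 = [35; 1, 2, 1, 70, …] (period length 4).
Convergents:
  p_0/q_0 = 35/1
  p_1/q_1 = 36/1
  p_2/q_2 = 107/3
  p_3/q_3 = 143/4
  p_4/q_4 = 10117/283
  p_5/q_5 = 10260/287
  p_6/q_6 = 30637/857
  p_7/q_7 = 40897/1144
  p_8/q_8 = 2893427/80937
q_7 = 1144 ≤ 2687 < 80937 = q_8, so the answer is 40897/1144.

40897/1144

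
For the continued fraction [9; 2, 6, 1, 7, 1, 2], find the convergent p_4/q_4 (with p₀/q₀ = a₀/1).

1117/118

Using pₖ = aₖpₖ₋₁ + pₖ₋₂, qₖ = aₖqₖ₋₁ + qₖ₋₂ (with p₋₁=1, p₋₂=0, q₋₁=0, q₋₂=1):
  k=0: a=9, p=9, q=1
  k=1: a=2, p=19, q=2
  k=2: a=6, p=123, q=13
  k=3: a=1, p=142, q=15
  k=4: a=7, p=1117, q=118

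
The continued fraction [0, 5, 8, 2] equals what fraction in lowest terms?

17/87

Fold from the inside: start with 2/1.
  8 + 1/2 = 17/2
  5 + 2/17 = 87/17
  0 + 17/87 = 17/87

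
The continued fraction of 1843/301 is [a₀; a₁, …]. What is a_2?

1843 = 6·301 + 37   →  a_0 = 6
301 = 8·37 + 5   →  a_1 = 8
37 = 7·5 + 2   →  a_2 = 7

7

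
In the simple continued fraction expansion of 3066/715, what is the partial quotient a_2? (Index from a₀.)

3066 = 4·715 + 206   →  a_0 = 4
715 = 3·206 + 97   →  a_1 = 3
206 = 2·97 + 12   →  a_2 = 2

2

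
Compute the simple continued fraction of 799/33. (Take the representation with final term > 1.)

799 = 24*33 + 7
33 = 4*7 + 5
7 = 1*5 + 2
5 = 2*2 + 1
2 = 2*1 + 0  (stop)
So 799/33 = [24; 4, 1, 2, 2].

[24; 4, 1, 2, 2]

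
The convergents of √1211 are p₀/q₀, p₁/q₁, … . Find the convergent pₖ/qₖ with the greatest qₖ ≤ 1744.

60551/1740

√1211 = [34; 1, 3, 1, 68, …] (period length 4).
Convergents:
  p_0/q_0 = 34/1
  p_1/q_1 = 35/1
  p_2/q_2 = 139/4
  p_3/q_3 = 174/5
  p_4/q_4 = 11971/344
  p_5/q_5 = 12145/349
  p_6/q_6 = 48406/1391
  p_7/q_7 = 60551/1740
  p_8/q_8 = 4165874/119711
q_7 = 1740 ≤ 1744 < 119711 = q_8, so the answer is 60551/1740.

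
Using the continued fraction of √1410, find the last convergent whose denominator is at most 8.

√1410 = [37; 1, 1, 4, 1, 1, 74, …] (period length 6).
Convergents:
  p_0/q_0 = 37/1
  p_1/q_1 = 38/1
  p_2/q_2 = 75/2
  p_3/q_3 = 338/9
q_2 = 2 ≤ 8 < 9 = q_3, so the answer is 75/2.

75/2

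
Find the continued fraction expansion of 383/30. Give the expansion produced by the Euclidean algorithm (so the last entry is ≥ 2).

383 = 12*30 + 23
30 = 1*23 + 7
23 = 3*7 + 2
7 = 3*2 + 1
2 = 2*1 + 0  (stop)
So 383/30 = [12; 1, 3, 3, 2].

[12; 1, 3, 3, 2]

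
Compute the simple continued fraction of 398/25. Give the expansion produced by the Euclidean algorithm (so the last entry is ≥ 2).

398 = 15·25 + 23
25 = 1·23 + 2
23 = 11·2 + 1
2 = 2·1 + 0  (stop)
So 398/25 = [15; 1, 11, 2].

[15; 1, 11, 2]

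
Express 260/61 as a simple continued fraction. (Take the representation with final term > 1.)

260 = 4*61 + 16
61 = 3*16 + 13
16 = 1*13 + 3
13 = 4*3 + 1
3 = 3*1 + 0  (stop)
So 260/61 = [4; 3, 1, 4, 3].

[4; 3, 1, 4, 3]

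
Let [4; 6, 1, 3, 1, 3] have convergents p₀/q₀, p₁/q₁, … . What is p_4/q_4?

141/34

Using pₖ = aₖpₖ₋₁ + pₖ₋₂, qₖ = aₖqₖ₋₁ + qₖ₋₂ (with p₋₁=1, p₋₂=0, q₋₁=0, q₋₂=1):
  k=0: a=4, p=4, q=1
  k=1: a=6, p=25, q=6
  k=2: a=1, p=29, q=7
  k=3: a=3, p=112, q=27
  k=4: a=1, p=141, q=34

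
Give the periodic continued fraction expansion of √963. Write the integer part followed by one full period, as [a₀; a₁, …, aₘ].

a₀ = ⌊√963⌋ = 31.
With m₀=0, d₀=1 and mₖ₊₁ = dₖaₖ − mₖ, dₖ₊₁ = (n − mₖ₊₁²)/dₖ, aₖ₊₁ = ⌊(a₀+mₖ₊₁)/dₖ₊₁⌋:
  k=1: m=31, d=2, a=31
  k=2: m=31, d=1, a=62
d=1 and a=2a₀=62 at k=2, so the next step gives (m, d) = (31, 2) again — its k=1 value — and the period has length 2.

[31; 31, 62]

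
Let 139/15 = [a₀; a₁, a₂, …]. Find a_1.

3

139 = 9·15 + 4   →  a_0 = 9
15 = 3·4 + 3   →  a_1 = 3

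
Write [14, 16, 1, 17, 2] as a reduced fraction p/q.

Using pₖ = aₖpₖ₋₁ + pₖ₋₂ and qₖ = aₖqₖ₋₁ + qₖ₋₂:
  k=0: a=14, p=14, q=1
  k=1: a=16, p=225, q=16
  k=2: a=1, p=239, q=17
  k=3: a=17, p=4288, q=305
  k=4: a=2, p=8815, q=627

8815/627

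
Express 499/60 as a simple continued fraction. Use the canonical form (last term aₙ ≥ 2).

[8; 3, 6, 3]

499 = 8*60 + 19
60 = 3*19 + 3
19 = 6*3 + 1
3 = 3*1 + 0  (stop)
So 499/60 = [8; 3, 6, 3].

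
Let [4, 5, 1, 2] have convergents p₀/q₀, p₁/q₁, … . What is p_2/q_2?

Using pₖ = aₖpₖ₋₁ + pₖ₋₂, qₖ = aₖqₖ₋₁ + qₖ₋₂ (with p₋₁=1, p₋₂=0, q₋₁=0, q₋₂=1):
  k=0: a=4, p=4, q=1
  k=1: a=5, p=21, q=5
  k=2: a=1, p=25, q=6

25/6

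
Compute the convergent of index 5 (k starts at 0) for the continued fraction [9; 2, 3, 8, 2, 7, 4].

8667/919

Using pₖ = aₖpₖ₋₁ + pₖ₋₂, qₖ = aₖqₖ₋₁ + qₖ₋₂ (with p₋₁=1, p₋₂=0, q₋₁=0, q₋₂=1):
  k=0: a=9, p=9, q=1
  k=1: a=2, p=19, q=2
  k=2: a=3, p=66, q=7
  k=3: a=8, p=547, q=58
  k=4: a=2, p=1160, q=123
  k=5: a=7, p=8667, q=919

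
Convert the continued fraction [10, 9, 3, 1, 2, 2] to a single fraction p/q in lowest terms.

Using pₖ = aₖpₖ₋₁ + pₖ₋₂ and qₖ = aₖqₖ₋₁ + qₖ₋₂:
  k=0: a=10, p=10, q=1
  k=1: a=9, p=91, q=9
  k=2: a=3, p=283, q=28
  k=3: a=1, p=374, q=37
  k=4: a=2, p=1031, q=102
  k=5: a=2, p=2436, q=241

2436/241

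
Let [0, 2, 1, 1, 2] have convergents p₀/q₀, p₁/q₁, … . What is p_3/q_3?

2/5

Using pₖ = aₖpₖ₋₁ + pₖ₋₂, qₖ = aₖqₖ₋₁ + qₖ₋₂ (with p₋₁=1, p₋₂=0, q₋₁=0, q₋₂=1):
  k=0: a=0, p=0, q=1
  k=1: a=2, p=1, q=2
  k=2: a=1, p=1, q=3
  k=3: a=1, p=2, q=5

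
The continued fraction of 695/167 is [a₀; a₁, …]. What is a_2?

5

695 = 4·167 + 27   →  a_0 = 4
167 = 6·27 + 5   →  a_1 = 6
27 = 5·5 + 2   →  a_2 = 5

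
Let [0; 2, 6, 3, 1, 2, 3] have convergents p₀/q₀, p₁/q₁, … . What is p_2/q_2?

6/13

Using pₖ = aₖpₖ₋₁ + pₖ₋₂, qₖ = aₖqₖ₋₁ + qₖ₋₂ (with p₋₁=1, p₋₂=0, q₋₁=0, q₋₂=1):
  k=0: a=0, p=0, q=1
  k=1: a=2, p=1, q=2
  k=2: a=6, p=6, q=13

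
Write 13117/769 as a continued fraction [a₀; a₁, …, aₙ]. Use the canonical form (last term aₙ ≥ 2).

13117 = 17×769 + 44
769 = 17×44 + 21
44 = 2×21 + 2
21 = 10×2 + 1
2 = 2×1 + 0  (stop)
So 13117/769 = [17; 17, 2, 10, 2].

[17; 17, 2, 10, 2]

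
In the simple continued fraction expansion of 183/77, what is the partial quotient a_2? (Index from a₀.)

183 = 2·77 + 29   →  a_0 = 2
77 = 2·29 + 19   →  a_1 = 2
29 = 1·19 + 10   →  a_2 = 1

1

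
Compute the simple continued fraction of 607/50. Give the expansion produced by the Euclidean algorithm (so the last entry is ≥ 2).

607 = 12·50 + 7
50 = 7·7 + 1
7 = 7·1 + 0  (stop)
So 607/50 = [12; 7, 7].

[12; 7, 7]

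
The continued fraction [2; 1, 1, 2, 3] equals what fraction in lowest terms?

44/17

Fold from the inside: start with 3/1.
  2 + 1/3 = 7/3
  1 + 3/7 = 10/7
  1 + 7/10 = 17/10
  2 + 10/17 = 44/17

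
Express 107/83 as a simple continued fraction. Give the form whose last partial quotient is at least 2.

107 = 1·83 + 24
83 = 3·24 + 11
24 = 2·11 + 2
11 = 5·2 + 1
2 = 2·1 + 0  (stop)
So 107/83 = [1; 3, 2, 5, 2].

[1; 3, 2, 5, 2]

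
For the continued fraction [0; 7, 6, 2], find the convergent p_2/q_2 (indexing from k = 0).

Using pₖ = aₖpₖ₋₁ + pₖ₋₂, qₖ = aₖqₖ₋₁ + qₖ₋₂ (with p₋₁=1, p₋₂=0, q₋₁=0, q₋₂=1):
  k=0: a=0, p=0, q=1
  k=1: a=7, p=1, q=7
  k=2: a=6, p=6, q=43

6/43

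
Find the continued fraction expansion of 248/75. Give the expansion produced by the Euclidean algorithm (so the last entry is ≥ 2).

[3; 3, 3, 1, 5]

248 = 3*75 + 23
75 = 3*23 + 6
23 = 3*6 + 5
6 = 1*5 + 1
5 = 5*1 + 0  (stop)
So 248/75 = [3; 3, 3, 1, 5].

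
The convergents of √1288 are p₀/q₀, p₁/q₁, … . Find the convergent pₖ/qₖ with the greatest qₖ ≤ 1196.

23220/647

√1288 = [35; 1, 7, 1, 70, …] (period length 4).
Convergents:
  p_0/q_0 = 35/1
  p_1/q_1 = 36/1
  p_2/q_2 = 287/8
  p_3/q_3 = 323/9
  p_4/q_4 = 22897/638
  p_5/q_5 = 23220/647
  p_6/q_6 = 185437/5167
q_5 = 647 ≤ 1196 < 5167 = q_6, so the answer is 23220/647.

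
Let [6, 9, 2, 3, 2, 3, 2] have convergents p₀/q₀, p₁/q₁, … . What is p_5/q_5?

3169/519

Using pₖ = aₖpₖ₋₁ + pₖ₋₂, qₖ = aₖqₖ₋₁ + qₖ₋₂ (with p₋₁=1, p₋₂=0, q₋₁=0, q₋₂=1):
  k=0: a=6, p=6, q=1
  k=1: a=9, p=55, q=9
  k=2: a=2, p=116, q=19
  k=3: a=3, p=403, q=66
  k=4: a=2, p=922, q=151
  k=5: a=3, p=3169, q=519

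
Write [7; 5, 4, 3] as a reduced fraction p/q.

489/68

Using pₖ = aₖpₖ₋₁ + pₖ₋₂ and qₖ = aₖqₖ₋₁ + qₖ₋₂:
  k=0: a=7, p=7, q=1
  k=1: a=5, p=36, q=5
  k=2: a=4, p=151, q=21
  k=3: a=3, p=489, q=68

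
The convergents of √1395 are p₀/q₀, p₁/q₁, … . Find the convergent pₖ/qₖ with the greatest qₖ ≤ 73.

747/20

√1395 = [37; 2, 1, 6, 8, 6, 1, 2, 74, …] (period length 8).
Convergents:
  p_0/q_0 = 37/1
  p_1/q_1 = 75/2
  p_2/q_2 = 112/3
  p_3/q_3 = 747/20
  p_4/q_4 = 6088/163
q_3 = 20 ≤ 73 < 163 = q_4, so the answer is 747/20.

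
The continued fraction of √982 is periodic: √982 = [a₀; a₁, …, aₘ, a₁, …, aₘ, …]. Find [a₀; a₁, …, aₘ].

[31; 2, 1, 30, 1, 2, 62]

a₀ = ⌊√982⌋ = 31.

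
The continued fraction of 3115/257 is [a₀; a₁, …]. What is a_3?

2

3115 = 12·257 + 31   →  a_0 = 12
257 = 8·31 + 9   →  a_1 = 8
31 = 3·9 + 4   →  a_2 = 3
9 = 2·4 + 1   →  a_3 = 2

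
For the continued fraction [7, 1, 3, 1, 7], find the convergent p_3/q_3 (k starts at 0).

39/5

Using pₖ = aₖpₖ₋₁ + pₖ₋₂, qₖ = aₖqₖ₋₁ + qₖ₋₂ (with p₋₁=1, p₋₂=0, q₋₁=0, q₋₂=1):
  k=0: a=7, p=7, q=1
  k=1: a=1, p=8, q=1
  k=2: a=3, p=31, q=4
  k=3: a=1, p=39, q=5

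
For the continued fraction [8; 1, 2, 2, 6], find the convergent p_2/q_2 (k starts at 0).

26/3

Using pₖ = aₖpₖ₋₁ + pₖ₋₂, qₖ = aₖqₖ₋₁ + qₖ₋₂ (with p₋₁=1, p₋₂=0, q₋₁=0, q₋₂=1):
  k=0: a=8, p=8, q=1
  k=1: a=1, p=9, q=1
  k=2: a=2, p=26, q=3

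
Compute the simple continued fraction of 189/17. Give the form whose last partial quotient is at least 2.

[11; 8, 2]

189 = 11×17 + 2
17 = 8×2 + 1
2 = 2×1 + 0  (stop)
So 189/17 = [11; 8, 2].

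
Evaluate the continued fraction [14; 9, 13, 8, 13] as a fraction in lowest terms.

176476/12507

Using pₖ = aₖpₖ₋₁ + pₖ₋₂ and qₖ = aₖqₖ₋₁ + qₖ₋₂:
  k=0: a=14, p=14, q=1
  k=1: a=9, p=127, q=9
  k=2: a=13, p=1665, q=118
  k=3: a=8, p=13447, q=953
  k=4: a=13, p=176476, q=12507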